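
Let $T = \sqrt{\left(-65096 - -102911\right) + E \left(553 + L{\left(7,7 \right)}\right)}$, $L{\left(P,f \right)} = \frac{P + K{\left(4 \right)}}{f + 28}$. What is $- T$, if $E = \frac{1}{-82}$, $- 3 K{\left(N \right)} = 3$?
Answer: $- \frac{\sqrt{311422807430}}{2870} \approx -194.44$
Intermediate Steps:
$K{\left(N \right)} = -1$ ($K{\left(N \right)} = \left(- \frac{1}{3}\right) 3 = -1$)
$L{\left(P,f \right)} = \frac{-1 + P}{28 + f}$ ($L{\left(P,f \right)} = \frac{P - 1}{f + 28} = \frac{-1 + P}{28 + f}$)
$E = - \frac{1}{82} \approx -0.012195$
$T = \frac{\sqrt{311422807430}}{2870}$ ($T = \sqrt{\left(-65096 - -102911\right) - \frac{553 + \frac{-1 + 7}{28 + 7}}{82}} = \sqrt{\left(-65096 + 102911\right) - \frac{553 + \frac{1}{35} \cdot 6}{82}} = \sqrt{37815 - \frac{553 + \frac{1}{35} \cdot 6}{82}} = \sqrt{37815 - \frac{553 + \frac{6}{35}}{82}} = \sqrt{37815 - \frac{19361}{2870}} = \sqrt{\frac{108509689}{2870}} = \frac{\sqrt{311422807430}}{2870} \approx 194.44$)
$- T = - \frac{\sqrt{311422807430}}{2870}$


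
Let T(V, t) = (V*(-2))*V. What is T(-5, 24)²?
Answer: 2500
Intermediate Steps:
T(V, t) = -2*V² (T(V, t) = (-2*V)*V = -2*V²)
T(-5, 24)² = (-2*(-5)²)² = (-2*25)² = (-50)² = 2500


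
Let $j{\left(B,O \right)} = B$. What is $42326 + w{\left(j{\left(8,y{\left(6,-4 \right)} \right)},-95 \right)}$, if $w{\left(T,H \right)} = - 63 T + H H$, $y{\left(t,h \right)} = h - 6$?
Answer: $50847$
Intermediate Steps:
$y{\left(t,h \right)} = -6 + h$ ($y{\left(t,h \right)} = h - 6 = -6 + h$)
$w{\left(T,H \right)} = H^{2} - 63 T$ ($w{\left(T,H \right)} = - 63 T + H^{2} = H^{2} - 63 T$)
$42326 + w{\left(j{\left(8,y{\left(6,-4 \right)} \right)},-95 \right)} = 42326 + \left(\left(-95\right)^{2} - 504\right) = 42326 + \left(9025 - 504\right) = 42326 + 8521 = 50847$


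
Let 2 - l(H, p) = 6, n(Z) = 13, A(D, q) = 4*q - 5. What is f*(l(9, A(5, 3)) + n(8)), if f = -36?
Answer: -324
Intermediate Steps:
A(D, q) = -5 + 4*q
l(H, p) = -4 (l(H, p) = 2 - 1*6 = 2 - 6 = -4)
f*(l(9, A(5, 3)) + n(8)) = -36*(-4 + 13) = -36*9 = -324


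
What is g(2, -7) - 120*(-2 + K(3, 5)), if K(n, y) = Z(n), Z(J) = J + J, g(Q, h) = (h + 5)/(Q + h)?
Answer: -2398/5 ≈ -479.60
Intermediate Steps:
g(Q, h) = (5 + h)/(Q + h)
Z(J) = 2*J
K(n, y) = 2*n
g(2, -7) - 120*(-2 + K(3, 5)) = (5 - 7)/(2 - 7) - 120*(-2 + 2*3) = -2/(-5) - 120*(-2 + 6) = -⅕*(-2) - 120*4 = ⅖ - 20*24 = ⅖ - 480 = -2398/5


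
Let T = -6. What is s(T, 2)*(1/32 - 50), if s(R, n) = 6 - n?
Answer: -1599/8 ≈ -199.88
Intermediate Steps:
s(T, 2)*(1/32 - 50) = (6 - 1*2)*(1/32 - 50) = (6 - 2)*(1/32 - 50) = 4*(-1599/32) = -1599/8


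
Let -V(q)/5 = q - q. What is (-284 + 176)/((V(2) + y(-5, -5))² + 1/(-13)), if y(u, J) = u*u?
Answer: -117/677 ≈ -0.17282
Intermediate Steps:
y(u, J) = u²
V(q) = 0 (V(q) = -5*(q - q) = -5*0 = 0)
(-284 + 176)/((V(2) + y(-5, -5))² + 1/(-13)) = (-284 + 176)/((0 + (-5)²)² + 1/(-13)) = -108/((0 + 25)² - 1/13) = -108/(25² - 1/13) = -108/(625 - 1/13) = -108/8124/13 = -108*13/8124 = -117/677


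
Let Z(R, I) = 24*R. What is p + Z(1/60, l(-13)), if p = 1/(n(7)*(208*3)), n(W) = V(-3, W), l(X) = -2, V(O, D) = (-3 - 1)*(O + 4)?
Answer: 4987/12480 ≈ 0.39960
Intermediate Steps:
V(O, D) = -16 - 4*O (V(O, D) = -4*(4 + O) = -16 - 4*O)
n(W) = -4 (n(W) = -16 - 4*(-3) = -16 + 12 = -4)
p = -1/2496 (p = 1/(-832*3) = 1/(-4*624) = 1/(-2496) = -1/2496 ≈ -0.00040064)
p + Z(1/60, l(-13)) = -1/2496 + 24/60 = -1/2496 + 24*(1/60) = -1/2496 + ⅖ = 4987/12480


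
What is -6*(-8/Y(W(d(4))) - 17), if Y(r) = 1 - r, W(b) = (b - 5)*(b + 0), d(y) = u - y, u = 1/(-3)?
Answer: 35778/355 ≈ 100.78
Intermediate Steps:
u = -⅓ ≈ -0.33333
d(y) = -⅓ - y
W(b) = b*(-5 + b) (W(b) = (-5 + b)*b = b*(-5 + b))
-6*(-8/Y(W(d(4))) - 17) = -6*(-8/(1 - (-⅓ - 1*4)*(-5 + (-⅓ - 1*4))) - 17) = -6*(-8/(1 - (-⅓ - 4)*(-5 + (-⅓ - 4))) - 17) = -6*(-8/(1 - (-13)*(-5 - 13/3)/3) - 17) = -6*(-8/(1 - (-13)*(-28)/(3*3)) - 17) = -6*(-8/(1 - 1*364/9) - 17) = -6*(-8/(1 - 364/9) - 17) = -6*(-8/(-355/9) - 17) = -6*(-8*(-9/355) - 17) = -6*(72/355 - 17) = -6*(-5963/355) = 35778/355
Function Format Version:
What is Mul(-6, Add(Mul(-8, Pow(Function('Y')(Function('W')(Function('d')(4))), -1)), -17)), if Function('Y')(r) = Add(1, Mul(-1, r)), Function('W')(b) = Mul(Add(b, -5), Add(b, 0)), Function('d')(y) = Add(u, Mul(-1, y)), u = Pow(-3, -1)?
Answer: Rational(35778, 355) ≈ 100.78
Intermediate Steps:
u = Rational(-1, 3) ≈ -0.33333
Function('d')(y) = Add(Rational(-1, 3), Mul(-1, y))
Function('W')(b) = Mul(b, Add(-5, b)) (Function('W')(b) = Mul(Add(-5, b), b) = Mul(b, Add(-5, b)))
Mul(-6, Add(Mul(-8, Pow(Function('Y')(Function('W')(Function('d')(4))), -1)), -17)) = Mul(-6, Add(Mul(-8, Pow(Add(1, Mul(-1, Mul(Add(Rational(-1, 3), Mul(-1, 4)), Add(-5, Add(Rational(-1, 3), Mul(-1, 4)))))), -1)), -17)) = Mul(-6, Add(Mul(-8, Pow(Add(1, Mul(-1, Mul(Add(Rational(-1, 3), -4), Add(-5, Add(Rational(-1, 3), -4))))), -1)), -17)) = Mul(-6, Add(Mul(-8, Pow(Add(1, Mul(-1, Mul(Rational(-13, 3), Add(-5, Rational(-13, 3))))), -1)), -17)) = Mul(-6, Add(Mul(-8, Pow(Add(1, Mul(-1, Mul(Rational(-13, 3), Rational(-28, 3)))), -1)), -17)) = Mul(-6, Add(Mul(-8, Pow(Add(1, Mul(-1, Rational(364, 9))), -1)), -17)) = Mul(-6, Add(Mul(-8, Pow(Add(1, Rational(-364, 9)), -1)), -17)) = Mul(-6, Add(Mul(-8, Pow(Rational(-355, 9), -1)), -17)) = Mul(-6, Add(Mul(-8, Rational(-9, 355)), -17)) = Mul(-6, Add(Rational(72, 355), -17)) = Mul(-6, Rational(-5963, 355)) = Rational(35778, 355)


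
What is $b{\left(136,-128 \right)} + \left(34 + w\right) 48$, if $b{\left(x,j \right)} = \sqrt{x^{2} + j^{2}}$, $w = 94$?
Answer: $6144 + 8 \sqrt{545} \approx 6330.8$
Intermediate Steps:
$b{\left(x,j \right)} = \sqrt{j^{2} + x^{2}}$
$b{\left(136,-128 \right)} + \left(34 + w\right) 48 = \sqrt{\left(-128\right)^{2} + 136^{2}} + \left(34 + 94\right) 48 = \sqrt{16384 + 18496} + 128 \cdot 48 = \sqrt{34880} + 6144 = 8 \sqrt{545} + 6144 = 6144 + 8 \sqrt{545}$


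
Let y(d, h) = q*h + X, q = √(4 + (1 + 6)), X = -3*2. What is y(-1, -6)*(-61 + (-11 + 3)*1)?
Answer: 414 + 414*√11 ≈ 1787.1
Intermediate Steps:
X = -6
q = √11 (q = √(4 + 7) = √11 ≈ 3.3166)
y(d, h) = -6 + h*√11 (y(d, h) = √11*h - 6 = h*√11 - 6 = -6 + h*√11)
y(-1, -6)*(-61 + (-11 + 3)*1) = (-6 - 6*√11)*(-61 + (-11 + 3)*1) = (-6 - 6*√11)*(-61 - 8*1) = (-6 - 6*√11)*(-61 - 8) = (-6 - 6*√11)*(-69) = 414 + 414*√11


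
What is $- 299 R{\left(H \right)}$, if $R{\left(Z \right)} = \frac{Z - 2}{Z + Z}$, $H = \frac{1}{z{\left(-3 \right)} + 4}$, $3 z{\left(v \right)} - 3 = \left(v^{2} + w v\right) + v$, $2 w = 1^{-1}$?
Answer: $1794$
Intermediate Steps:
$w = \frac{1}{2}$ ($w = \frac{1}{2 \cdot 1} = \frac{1}{2} \cdot 1 = \frac{1}{2} \approx 0.5$)
$z{\left(v \right)} = 1 + \frac{v}{2} + \frac{v^{2}}{3}$ ($z{\left(v \right)} = 1 + \frac{\left(v^{2} + \frac{v}{2}\right) + v}{3} = 1 + \frac{v^{2} + \frac{3 v}{2}}{3} = 1 + \left(\frac{v}{2} + \frac{v^{2}}{3}\right) = 1 + \frac{v}{2} + \frac{v^{2}}{3}$)
$H = \frac{2}{13}$ ($H = \frac{1}{\left(1 + \frac{1}{2} \left(-3\right) + \frac{\left(-3\right)^{2}}{3}\right) + 4} = \frac{1}{\left(1 - \frac{3}{2} + \frac{1}{3} \cdot 9\right) + 4} = \frac{1}{\left(1 - \frac{3}{2} + 3\right) + 4} = \frac{1}{\frac{5}{2} + 4} = \frac{1}{\frac{13}{2}} = \frac{2}{13} \approx 0.15385$)
$R{\left(Z \right)} = \frac{-2 + Z}{2 Z}$
$- 299 R{\left(H \right)} = - 299 \frac{-2 + \frac{2}{13}}{2 \cdot \frac{2}{13}} = - 299 \cdot \frac{1}{2} \cdot \frac{13}{2} \left(- \frac{24}{13}\right) = \left(-299\right) \left(-6\right) = 1794$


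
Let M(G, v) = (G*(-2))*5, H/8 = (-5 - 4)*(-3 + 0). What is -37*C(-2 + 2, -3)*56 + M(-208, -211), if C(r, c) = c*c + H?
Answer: -464120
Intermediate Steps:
H = 216 (H = 8*((-5 - 4)*(-3 + 0)) = 8*(-9*(-3)) = 8*27 = 216)
C(r, c) = 216 + c² (C(r, c) = c*c + 216 = c² + 216 = 216 + c²)
M(G, v) = -10*G (M(G, v) = -2*G*5 = -10*G)
-37*C(-2 + 2, -3)*56 + M(-208, -211) = -37*(216 + (-3)²)*56 - 10*(-208) = -37*(216 + 9)*56 + 2080 = -37*225*56 + 2080 = -8325*56 + 2080 = -466200 + 2080 = -464120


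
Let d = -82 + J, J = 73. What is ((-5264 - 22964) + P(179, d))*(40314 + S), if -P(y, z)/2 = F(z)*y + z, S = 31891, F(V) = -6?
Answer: -1881806710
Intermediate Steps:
d = -9 (d = -82 + 73 = -9)
P(y, z) = -2*z + 12*y (P(y, z) = -2*(-6*y + z) = -2*(z - 6*y) = -2*z + 12*y)
((-5264 - 22964) + P(179, d))*(40314 + S) = ((-5264 - 22964) + (-2*(-9) + 12*179))*(40314 + 31891) = (-28228 + (18 + 2148))*72205 = (-28228 + 2166)*72205 = -26062*72205 = -1881806710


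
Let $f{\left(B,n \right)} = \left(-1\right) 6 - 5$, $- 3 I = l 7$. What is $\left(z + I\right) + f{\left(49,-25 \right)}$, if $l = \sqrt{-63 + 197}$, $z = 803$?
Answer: $792 - \frac{7 \sqrt{134}}{3} \approx 764.99$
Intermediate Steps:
$l = \sqrt{134} \approx 11.576$
$I = - \frac{7 \sqrt{134}}{3}$ ($I = - \frac{\sqrt{134} \cdot 7}{3} = - \frac{7 \sqrt{134}}{3} \approx -27.01$)
$f{\left(B,n \right)} = -11$ ($f{\left(B,n \right)} = -6 - 5 = -11$)
$\left(z + I\right) + f{\left(49,-25 \right)} = \left(803 - \frac{7 \sqrt{134}}{3}\right) - 11 = 792 - \frac{7 \sqrt{134}}{3}$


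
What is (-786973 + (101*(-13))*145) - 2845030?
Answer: -3822388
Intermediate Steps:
(-786973 + (101*(-13))*145) - 2845030 = (-786973 - 1313*145) - 2845030 = (-786973 - 190385) - 2845030 = -977358 - 2845030 = -3822388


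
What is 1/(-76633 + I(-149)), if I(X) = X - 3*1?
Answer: -1/76785 ≈ -1.3023e-5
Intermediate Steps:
I(X) = -3 + X (I(X) = X - 3 = -3 + X)
1/(-76633 + I(-149)) = 1/(-76633 + (-3 - 149)) = 1/(-76633 - 152) = 1/(-76785) = -1/76785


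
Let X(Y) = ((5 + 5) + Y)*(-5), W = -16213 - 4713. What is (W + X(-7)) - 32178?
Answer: -53119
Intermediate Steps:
W = -20926
X(Y) = -50 - 5*Y (X(Y) = (10 + Y)*(-5) = -50 - 5*Y)
(W + X(-7)) - 32178 = (-20926 + (-50 - 5*(-7))) - 32178 = (-20926 + (-50 + 35)) - 32178 = (-20926 - 15) - 32178 = -20941 - 32178 = -53119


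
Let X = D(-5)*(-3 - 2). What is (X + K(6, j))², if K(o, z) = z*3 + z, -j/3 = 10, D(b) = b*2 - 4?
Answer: 2500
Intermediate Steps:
D(b) = -4 + 2*b (D(b) = 2*b - 4 = -4 + 2*b)
j = -30 (j = -3*10 = -30)
X = 70 (X = (-4 + 2*(-5))*(-3 - 2) = (-4 - 10)*(-5) = -14*(-5) = 70)
K(o, z) = 4*z (K(o, z) = 3*z + z = 4*z)
(X + K(6, j))² = (70 + 4*(-30))² = (70 - 120)² = (-50)² = 2500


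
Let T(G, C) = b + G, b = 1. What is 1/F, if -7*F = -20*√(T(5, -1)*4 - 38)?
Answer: -I*√14/40 ≈ -0.093541*I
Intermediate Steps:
T(G, C) = 1 + G
F = 20*I*√14/7 (F = -(-20)*√((1 + 5)*4 - 38)/7 = -(-20)*√(6*4 - 38)/7 = -(-20)*√(24 - 38)/7 = -(-20)*√(-14)/7 = -(-20)*I*√14/7 = 20*I*√14/7 ≈ 10.69*I)
1/F = 1/(20*I*√14/7) = -I*√14/40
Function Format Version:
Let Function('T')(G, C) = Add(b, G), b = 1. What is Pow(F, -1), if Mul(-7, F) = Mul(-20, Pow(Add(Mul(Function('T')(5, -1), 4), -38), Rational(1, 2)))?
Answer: Mul(Rational(-1, 40), I, Pow(14, Rational(1, 2))) ≈ Mul(-0.093541, I)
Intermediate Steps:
Function('T')(G, C) = Add(1, G)
F = Mul(Rational(20, 7), I, Pow(14, Rational(1, 2))) (F = Mul(Rational(-1, 7), Mul(-20, Pow(Add(Mul(Add(1, 5), 4), -38), Rational(1, 2)))) = Mul(Rational(-1, 7), Mul(-20, Pow(Add(Mul(6, 4), -38), Rational(1, 2)))) = Mul(Rational(-1, 7), Mul(-20, Pow(Add(24, -38), Rational(1, 2)))) = Mul(Rational(-1, 7), Mul(-20, Pow(-14, Rational(1, 2)))) = Mul(Rational(-1, 7), Mul(-20, Mul(I, Pow(14, Rational(1, 2))))) = Mul(Rational(-1, 7), Mul(-20, I, Pow(14, Rational(1, 2)))) = Mul(Rational(20, 7), I, Pow(14, Rational(1, 2))) ≈ Mul(10.690, I))
Pow(F, -1) = Pow(Mul(Rational(20, 7), I, Pow(14, Rational(1, 2))), -1) = Mul(Rational(-1, 40), I, Pow(14, Rational(1, 2)))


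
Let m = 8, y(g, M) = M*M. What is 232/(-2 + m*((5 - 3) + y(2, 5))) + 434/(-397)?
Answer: -386/42479 ≈ -0.0090868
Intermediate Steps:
y(g, M) = M²
232/(-2 + m*((5 - 3) + y(2, 5))) + 434/(-397) = 232/(-2 + 8*((5 - 3) + 5²)) + 434/(-397) = 232/(-2 + 8*(2 + 25)) + 434*(-1/397) = 232/(-2 + 8*27) - 434/397 = 232/(-2 + 216) - 434/397 = 232/214 - 434/397 = 232*(1/214) - 434/397 = 116/107 - 434/397 = -386/42479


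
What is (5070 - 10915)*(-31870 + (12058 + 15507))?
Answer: 25162725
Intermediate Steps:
(5070 - 10915)*(-31870 + (12058 + 15507)) = -5845*(-31870 + 27565) = -5845*(-4305) = 25162725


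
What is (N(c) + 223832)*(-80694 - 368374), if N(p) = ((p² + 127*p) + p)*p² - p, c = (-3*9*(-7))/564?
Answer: -31391669254925640395/312299584 ≈ -1.0052e+11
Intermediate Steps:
c = 63/188 (c = -27*(-7)*(1/564) = 189*(1/564) = 63/188 ≈ 0.33511)
N(p) = -p + p²*(p² + 128*p) (N(p) = (p² + 128*p)*p² - p = p²*(p² + 128*p) - p = -p + p²*(p² + 128*p))
(N(c) + 223832)*(-80694 - 368374) = (((63/188)⁴ - 1*63/188 + 128*(63/188)³) + 223832)*(-80694 - 368374) = ((15752961/1249198336 - 63/188 + 128*(250047/6644672)) + 223832)*(-449068) = ((15752961/1249198336 - 63/188 + 500094/103823) + 223832)*(-449068) = (5614269633/1249198336 + 223832)*(-449068) = (279616176213185/1249198336)*(-449068) = -31391669254925640395/312299584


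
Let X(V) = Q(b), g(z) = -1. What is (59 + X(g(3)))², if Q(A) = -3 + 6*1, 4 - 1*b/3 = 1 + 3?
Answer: 3844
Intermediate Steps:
b = 0 (b = 12 - 3*(1 + 3) = 12 - 3*4 = 12 - 12 = 0)
Q(A) = 3 (Q(A) = -3 + 6 = 3)
X(V) = 3
(59 + X(g(3)))² = (59 + 3)² = 62² = 3844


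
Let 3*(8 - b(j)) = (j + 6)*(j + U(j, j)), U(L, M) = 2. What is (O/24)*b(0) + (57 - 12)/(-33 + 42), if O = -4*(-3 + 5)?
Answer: 11/3 ≈ 3.6667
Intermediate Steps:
O = -8 (O = -4*2 = -8)
b(j) = 8 - (2 + j)*(6 + j)/3 (b(j) = 8 - (j + 6)*(j + 2)/3 = 8 - (6 + j)*(2 + j)/3 = 8 - (2 + j)*(6 + j)/3)
(O/24)*b(0) + (57 - 12)/(-33 + 42) = (-8/24)*(4 - 8/3*0 - ⅓*0²) + (57 - 12)/(-33 + 42) = (-8*1/24)*(4 + 0 - ⅓*0) + 45/9 = -(4 + 0 + 0)/3 + 45*(⅑) = -⅓*4 + 5 = -4/3 + 5 = 11/3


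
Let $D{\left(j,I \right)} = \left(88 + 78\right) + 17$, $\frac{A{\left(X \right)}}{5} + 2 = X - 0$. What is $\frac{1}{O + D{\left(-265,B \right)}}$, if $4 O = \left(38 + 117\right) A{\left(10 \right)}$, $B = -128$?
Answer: $\frac{1}{1733} \approx 0.00057703$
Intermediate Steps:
$A{\left(X \right)} = -10 + 5 X$ ($A{\left(X \right)} = -10 + 5 \left(X - 0\right) = -10 + 5 \left(X + 0\right) = -10 + 5 X$)
$O = 1550$ ($O = \frac{\left(38 + 117\right) \left(-10 + 5 \cdot 10\right)}{4} = \frac{155 \left(-10 + 50\right)}{4} = \frac{155 \cdot 40}{4} = \frac{1}{4} \cdot 6200 = 1550$)
$D{\left(j,I \right)} = 183$ ($D{\left(j,I \right)} = 166 + 17 = 183$)
$\frac{1}{O + D{\left(-265,B \right)}} = \frac{1}{1550 + 183} = \frac{1}{1733}$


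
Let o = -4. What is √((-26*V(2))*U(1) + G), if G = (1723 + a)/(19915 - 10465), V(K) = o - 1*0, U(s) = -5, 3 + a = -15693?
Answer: I*√206974866/630 ≈ 22.836*I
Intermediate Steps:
a = -15696 (a = -3 - 15693 = -15696)
V(K) = -4 (V(K) = -4 - 1*0 = -4 + 0 = -4)
G = -13973/9450 (G = (1723 - 15696)/(19915 - 10465) = -13973/9450 ≈ -1.4786)
√((-26*V(2))*U(1) + G) = √(-26*(-4)*(-5) - 13973/9450) = √(104*(-5) - 13973/9450) = √(-520 - 13973/9450) = √(-4927973/9450) = I*√206974866/630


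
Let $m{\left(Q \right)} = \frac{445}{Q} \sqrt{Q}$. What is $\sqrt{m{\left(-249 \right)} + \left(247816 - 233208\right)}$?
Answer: $\frac{\sqrt{905710608 - 110805 i \sqrt{249}}}{249} \approx 120.86 - 0.11666 i$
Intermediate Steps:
$m{\left(Q \right)} = \frac{445}{\sqrt{Q}}$
$\sqrt{m{\left(-249 \right)} + \left(247816 - 233208\right)} = \sqrt{\frac{445}{i \sqrt{249}} + \left(247816 - 233208\right)} = \sqrt{445 \left(- \frac{i \sqrt{249}}{249}\right) + 14608} = \sqrt{- \frac{445 i \sqrt{249}}{249} + 14608} = \sqrt{14608 - \frac{445 i \sqrt{249}}{249}}$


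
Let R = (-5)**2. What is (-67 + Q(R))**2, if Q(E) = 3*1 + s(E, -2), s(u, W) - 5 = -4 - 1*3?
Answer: 4356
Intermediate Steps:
R = 25
s(u, W) = -2 (s(u, W) = 5 + (-4 - 1*3) = 5 + (-4 - 3) = 5 - 7 = -2)
Q(E) = 1 (Q(E) = 3*1 - 2 = 3 - 2 = 1)
(-67 + Q(R))**2 = (-67 + 1)**2 = (-66)**2 = 4356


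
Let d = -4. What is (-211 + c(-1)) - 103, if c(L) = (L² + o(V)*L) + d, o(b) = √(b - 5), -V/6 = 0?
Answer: -317 - I*√5 ≈ -317.0 - 2.2361*I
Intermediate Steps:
V = 0 (V = -6*0 = 0)
o(b) = √(-5 + b)
c(L) = -4 + L² + I*L*√5 (c(L) = (L² + √(-5 + 0)*L) - 4 = (L² + √(-5)*L) - 4 = (L² + (I*√5)*L) - 4 = (L² + I*L*√5) - 4 = -4 + L² + I*L*√5)
(-211 + c(-1)) - 103 = (-211 + (-4 + (-1)² + I*(-1)*√5)) - 103 = (-211 + (-4 + 1 - I*√5)) - 103 = (-211 + (-3 - I*√5)) - 103 = (-214 - I*√5) - 103 = -317 - I*√5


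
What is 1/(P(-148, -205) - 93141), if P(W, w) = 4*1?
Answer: -1/93137 ≈ -1.0737e-5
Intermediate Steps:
P(W, w) = 4
1/(P(-148, -205) - 93141) = 1/(4 - 93141) = 1/(-93137) = -1/93137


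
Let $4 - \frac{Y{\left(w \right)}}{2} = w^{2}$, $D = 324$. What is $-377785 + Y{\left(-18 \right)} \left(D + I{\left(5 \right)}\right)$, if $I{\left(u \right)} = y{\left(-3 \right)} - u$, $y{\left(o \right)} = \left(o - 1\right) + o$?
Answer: $-577465$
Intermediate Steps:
$y{\left(o \right)} = -1 + 2 o$ ($y{\left(o \right)} = \left(-1 + o\right) + o = -1 + 2 o$)
$Y{\left(w \right)} = 8 - 2 w^{2}$
$I{\left(u \right)} = -7 - u$ ($I{\left(u \right)} = \left(-1 + 2 \left(-3\right)\right) - u = \left(-1 - 6\right) - u = -7 - u$)
$-377785 + Y{\left(-18 \right)} \left(D + I{\left(5 \right)}\right) = -377785 + \left(8 - 2 \left(-18\right)^{2}\right) \left(324 - 12\right) = -377785 + \left(8 - 648\right) \left(324 - 12\right) = -377785 - 199680 = -577465$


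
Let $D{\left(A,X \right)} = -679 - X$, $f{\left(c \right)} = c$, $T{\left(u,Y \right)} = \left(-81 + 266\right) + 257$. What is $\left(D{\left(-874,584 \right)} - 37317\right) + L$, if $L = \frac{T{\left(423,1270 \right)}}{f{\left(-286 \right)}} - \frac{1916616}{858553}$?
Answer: $- \frac{364388400317}{9444083} \approx -38584.0$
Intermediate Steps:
$T{\left(u,Y \right)} = 442$ ($T{\left(u,Y \right)} = 185 + 257 = 442$)
$L = - \frac{35678177}{9444083}$ ($L = \frac{442}{-286} - \frac{1916616}{858553} = 442 \left(- \frac{1}{286}\right) - \frac{1916616}{858553} = - \frac{17}{11} - \frac{1916616}{858553} = - \frac{35678177}{9444083} \approx -3.7778$)
$\left(D{\left(-874,584 \right)} - 37317\right) + L = \left(\left(-679 - 584\right) - 37317\right) - \frac{35678177}{9444083} = \left(-1263 - 37317\right) - \frac{35678177}{9444083} = -38580 - \frac{35678177}{9444083} = - \frac{364388400317}{9444083}$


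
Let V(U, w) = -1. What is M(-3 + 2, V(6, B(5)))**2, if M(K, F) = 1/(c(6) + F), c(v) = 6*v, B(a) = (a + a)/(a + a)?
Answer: 1/1225 ≈ 0.00081633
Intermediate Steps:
B(a) = 1 (B(a) = (2*a)/((2*a)) = (2*a)*(1/(2*a)) = 1)
M(K, F) = 1/(36 + F) (M(K, F) = 1/(6*6 + F) = 1/(36 + F))
M(-3 + 2, V(6, B(5)))**2 = (1/(36 - 1))**2 = (1/35)**2 = 1/1225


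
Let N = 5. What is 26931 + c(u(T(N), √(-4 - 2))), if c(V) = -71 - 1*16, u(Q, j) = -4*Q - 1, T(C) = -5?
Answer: 26844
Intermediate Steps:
u(Q, j) = -1 - 4*Q
c(V) = -87 (c(V) = -71 - 16 = -87)
26931 + c(u(T(N), √(-4 - 2))) = 26931 - 87 = 26844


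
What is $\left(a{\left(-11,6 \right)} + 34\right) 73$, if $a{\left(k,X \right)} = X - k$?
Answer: $3723$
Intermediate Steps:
$\left(a{\left(-11,6 \right)} + 34\right) 73 = \left(\left(6 - -11\right) + 34\right) 73 = \left(\left(6 + 11\right) + 34\right) 73 = \left(17 + 34\right) 73 = 51 \cdot 73 = 3723$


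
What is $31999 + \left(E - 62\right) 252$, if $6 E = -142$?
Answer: $10411$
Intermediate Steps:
$E = - \frac{71}{3}$ ($E = \frac{1}{6} \left(-142\right) = - \frac{71}{3} \approx -23.667$)
$31999 + \left(E - 62\right) 252 = 31999 + \left(- \frac{71}{3} - 62\right) 252 = 31999 - 21588 = 10411$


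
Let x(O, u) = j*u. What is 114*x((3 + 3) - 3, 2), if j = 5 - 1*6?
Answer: -228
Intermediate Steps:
j = -1 (j = 5 - 6 = -1)
x(O, u) = -u
114*x((3 + 3) - 3, 2) = 114*(-1*2) = 114*(-2) = -228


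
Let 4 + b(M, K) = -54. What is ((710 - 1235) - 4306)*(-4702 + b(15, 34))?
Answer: 22995560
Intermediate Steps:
b(M, K) = -58 (b(M, K) = -4 - 54 = -58)
((710 - 1235) - 4306)*(-4702 + b(15, 34)) = ((710 - 1235) - 4306)*(-4702 - 58) = (-525 - 4306)*(-4760) = -4831*(-4760) = 22995560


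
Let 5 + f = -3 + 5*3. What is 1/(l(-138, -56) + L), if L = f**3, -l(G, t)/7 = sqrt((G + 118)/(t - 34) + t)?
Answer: 63/22111 + 3*I*sqrt(502)/154777 ≈ 0.0028493 + 0.00043428*I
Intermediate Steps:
f = 7 (f = -5 + (-3 + 5*3) = -5 + (-3 + 15) = -5 + 12 = 7)
l(G, t) = -7*sqrt(t + (118 + G)/(-34 + t)) (l(G, t) = -7*sqrt((G + 118)/(t - 34) + t) = -7*sqrt((118 + G)/(-34 + t) + t) = -7*sqrt(t + (118 + G)/(-34 + t)))
L = 343 (L = 7**3 = 343)
1/(l(-138, -56) + L) = 1/(-7*sqrt(118 - 138 - 56*(-34 - 56))*(I*sqrt(10)/30) + 343) = 1/(-7*sqrt(118 - 138 - 56*(-90))*(I*sqrt(10)/30) + 343) = 1/(-7*I*sqrt(10)*sqrt(118 - 138 + 5040)/30 + 343) = 1/(-7*I*sqrt(502)/3 + 343) = 1/(343 - 7*I*sqrt(502)/3)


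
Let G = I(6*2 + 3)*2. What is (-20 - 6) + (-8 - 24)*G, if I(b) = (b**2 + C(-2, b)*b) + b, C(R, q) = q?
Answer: -29786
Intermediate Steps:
I(b) = b + 2*b**2 (I(b) = (b**2 + b*b) + b = (b**2 + b**2) + b = 2*b**2 + b = b + 2*b**2)
G = 930 (G = ((6*2 + 3)*(1 + 2*(6*2 + 3)))*2 = ((12 + 3)*(1 + 2*(12 + 3)))*2 = (15*(1 + 2*15))*2 = (15*(1 + 30))*2 = (15*31)*2 = 465*2 = 930)
(-20 - 6) + (-8 - 24)*G = (-20 - 6) + (-8 - 24)*930 = -26 - 32*930 = -26 - 29760 = -29786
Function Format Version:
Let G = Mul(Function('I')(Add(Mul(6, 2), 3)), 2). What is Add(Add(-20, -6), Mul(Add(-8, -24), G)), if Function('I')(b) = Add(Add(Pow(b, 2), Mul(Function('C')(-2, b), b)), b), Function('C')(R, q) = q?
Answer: -29786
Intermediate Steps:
Function('I')(b) = Add(b, Mul(2, Pow(b, 2))) (Function('I')(b) = Add(Add(Pow(b, 2), Mul(b, b)), b) = Add(Add(Pow(b, 2), Pow(b, 2)), b) = Add(Mul(2, Pow(b, 2)), b) = Add(b, Mul(2, Pow(b, 2))))
G = 930 (G = Mul(Mul(Add(Mul(6, 2), 3), Add(1, Mul(2, Add(Mul(6, 2), 3)))), 2) = Mul(Mul(Add(12, 3), Add(1, Mul(2, Add(12, 3)))), 2) = Mul(Mul(15, Add(1, Mul(2, 15))), 2) = Mul(Mul(15, Add(1, 30)), 2) = Mul(Mul(15, 31), 2) = Mul(465, 2) = 930)
Add(Add(-20, -6), Mul(Add(-8, -24), G)) = Add(Add(-20, -6), Mul(Add(-8, -24), 930)) = Add(-26, Mul(-32, 930)) = Add(-26, -29760) = -29786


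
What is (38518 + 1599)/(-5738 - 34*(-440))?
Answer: 40117/9222 ≈ 4.3501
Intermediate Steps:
(38518 + 1599)/(-5738 - 34*(-440)) = 40117/(-5738 + 14960) = 40117/9222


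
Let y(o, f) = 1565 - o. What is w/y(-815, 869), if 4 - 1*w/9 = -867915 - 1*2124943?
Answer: 13467879/1190 ≈ 11318.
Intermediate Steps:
w = 26935758 (w = 36 - 9*(-867915 - 1*2124943) = 36 - 9*(-867915 - 2124943) = 36 - 9*(-2992858) = 36 + 26935722 = 26935758)
w/y(-815, 869) = 26935758/(1565 - 1*(-815)) = 26935758/(1565 + 815) = 26935758/2380 = 26935758*(1/2380) = 13467879/1190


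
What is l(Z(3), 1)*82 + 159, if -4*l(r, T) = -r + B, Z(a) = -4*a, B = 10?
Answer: -292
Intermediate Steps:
l(r, T) = -5/2 + r/4 (l(r, T) = -(-r + 10)/4 = -(10 - r)/4 = -5/2 + r/4)
l(Z(3), 1)*82 + 159 = (-5/2 + (-4*3)/4)*82 + 159 = (-5/2 + (¼)*(-12))*82 + 159 = (-5/2 - 3)*82 + 159 = -11/2*82 + 159 = -451 + 159 = -292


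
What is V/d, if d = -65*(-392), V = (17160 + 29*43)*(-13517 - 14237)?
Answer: -255433939/12740 ≈ -20050.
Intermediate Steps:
V = -510867878 (V = (17160 + 1247)*(-27754) = 18407*(-27754) = -510867878)
d = 25480
V/d = -510867878/25480 = -510867878*1/25480 = -255433939/12740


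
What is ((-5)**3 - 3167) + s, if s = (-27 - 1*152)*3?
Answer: -3829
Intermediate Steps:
s = -537 (s = (-27 - 152)*3 = -179*3 = -537)
((-5)**3 - 3167) + s = ((-5)**3 - 3167) - 537 = (-125 - 3167) - 537 = -3292 - 537 = -3829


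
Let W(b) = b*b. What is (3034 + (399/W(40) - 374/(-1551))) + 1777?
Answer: 1085472259/225600 ≈ 4811.5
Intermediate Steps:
W(b) = b²
(3034 + (399/W(40) - 374/(-1551))) + 1777 = (3034 + (399/(40²) - 374/(-1551))) + 1777 = (3034 + (399/1600 - 374*(-1/1551))) + 1777 = (3034 + (399*(1/1600) + 34/141)) + 1777 = (3034 + (399/1600 + 34/141)) + 1777 = (3034 + 110659/225600) + 1777 = 684581059/225600 + 1777 = 1085472259/225600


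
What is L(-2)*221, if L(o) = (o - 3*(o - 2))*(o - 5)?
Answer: -15470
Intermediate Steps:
L(o) = (-5 + o)*(6 - 2*o) (L(o) = (o - 3*(-2 + o))*(-5 + o) = (o + (6 - 3*o))*(-5 + o) = (6 - 2*o)*(-5 + o) = (-5 + o)*(6 - 2*o))
L(-2)*221 = (-30 - 2*(-2)**2 + 16*(-2))*221 = (-30 - 2*4 - 32)*221 = (-30 - 8 - 32)*221 = -70*221 = -15470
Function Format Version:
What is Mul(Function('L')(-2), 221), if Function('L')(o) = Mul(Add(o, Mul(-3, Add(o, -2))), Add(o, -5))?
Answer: -15470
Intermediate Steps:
Function('L')(o) = Mul(Add(-5, o), Add(6, Mul(-2, o))) (Function('L')(o) = Mul(Add(o, Mul(-3, Add(-2, o))), Add(-5, o)) = Mul(Add(o, Add(6, Mul(-3, o))), Add(-5, o)) = Mul(Add(6, Mul(-2, o)), Add(-5, o)) = Mul(Add(-5, o), Add(6, Mul(-2, o))))
Mul(Function('L')(-2), 221) = Mul(Add(-30, Mul(-2, Pow(-2, 2)), Mul(16, -2)), 221) = Mul(Add(-30, Mul(-2, 4), -32), 221) = Mul(Add(-30, -8, -32), 221) = Mul(-70, 221) = -15470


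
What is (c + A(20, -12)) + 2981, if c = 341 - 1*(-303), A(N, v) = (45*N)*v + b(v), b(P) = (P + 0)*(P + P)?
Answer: -6887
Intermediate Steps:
b(P) = 2*P**2 (b(P) = P*(2*P) = 2*P**2)
A(N, v) = 2*v**2 + 45*N*v (A(N, v) = (45*N)*v + 2*v**2 = 45*N*v + 2*v**2 = 2*v**2 + 45*N*v)
c = 644 (c = 341 + 303 = 644)
(c + A(20, -12)) + 2981 = (644 - 12*(2*(-12) + 45*20)) + 2981 = (644 - 12*(-24 + 900)) + 2981 = (644 - 12*876) + 2981 = (644 - 10512) + 2981 = -9868 + 2981 = -6887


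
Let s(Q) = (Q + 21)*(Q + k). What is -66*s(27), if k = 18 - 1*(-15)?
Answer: -190080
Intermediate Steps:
k = 33 (k = 18 + 15 = 33)
s(Q) = (21 + Q)*(33 + Q) (s(Q) = (Q + 21)*(Q + 33) = (21 + Q)*(33 + Q))
-66*s(27) = -66*(693 + 27**2 + 54*27) = -66*(693 + 729 + 1458) = -66*2880 = -190080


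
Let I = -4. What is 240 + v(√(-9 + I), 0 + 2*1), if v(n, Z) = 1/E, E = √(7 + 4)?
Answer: 240 + √11/11 ≈ 240.30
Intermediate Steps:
E = √11 ≈ 3.3166
v(n, Z) = √11/11 (v(n, Z) = 1/(√11) = √11/11)
240 + v(√(-9 + I), 0 + 2*1) = 240 + √11/11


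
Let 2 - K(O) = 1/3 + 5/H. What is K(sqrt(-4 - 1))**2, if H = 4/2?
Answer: 25/36 ≈ 0.69444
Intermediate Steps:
H = 2 (H = 4*(1/2) = 2)
K(O) = -5/6 (K(O) = 2 - (1/3 + 5/2) = 2 - 1*17/6 = 2 - 17/6 = -5/6)
K(sqrt(-4 - 1))**2 = (-5/6)**2 = 25/36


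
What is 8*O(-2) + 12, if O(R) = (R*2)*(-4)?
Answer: 140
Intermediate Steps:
O(R) = -8*R (O(R) = (2*R)*(-4) = -8*R)
8*O(-2) + 12 = 8*(-8*(-2)) + 12 = 8*16 + 12 = 128 + 12 = 140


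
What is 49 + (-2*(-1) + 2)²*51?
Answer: 865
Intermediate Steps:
49 + (-2*(-1) + 2)²*51 = 49 + (2 + 2)²*51 = 49 + 4²*51 = 49 + 16*51 = 49 + 816 = 865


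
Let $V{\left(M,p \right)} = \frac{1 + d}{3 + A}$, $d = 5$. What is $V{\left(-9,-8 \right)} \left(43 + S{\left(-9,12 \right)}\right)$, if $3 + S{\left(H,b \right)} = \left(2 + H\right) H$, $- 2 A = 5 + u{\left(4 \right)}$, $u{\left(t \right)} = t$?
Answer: $-412$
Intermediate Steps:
$A = - \frac{9}{2}$ ($A = - \frac{5 + 4}{2} = \left(- \frac{1}{2}\right) 9 = - \frac{9}{2} \approx -4.5$)
$V{\left(M,p \right)} = -4$ ($V{\left(M,p \right)} = \frac{1 + 5}{3 - \frac{9}{2}} = \frac{6}{- \frac{3}{2}} = 6 \left(- \frac{2}{3}\right) = -4$)
$S{\left(H,b \right)} = -3 + H \left(2 + H\right)$ ($S{\left(H,b \right)} = -3 + \left(2 + H\right) H = -3 + H \left(2 + H\right)$)
$V{\left(-9,-8 \right)} \left(43 + S{\left(-9,12 \right)}\right) = - 4 \left(43 + \left(-3 + \left(-9\right)^{2} + 2 \left(-9\right)\right)\right) = - 4 \left(43 - -60\right) = - 4 \left(43 + 60\right) = \left(-4\right) 103 = -412$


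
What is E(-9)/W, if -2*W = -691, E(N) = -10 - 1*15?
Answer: -50/691 ≈ -0.072359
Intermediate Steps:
E(N) = -25 (E(N) = -10 - 15 = -25)
W = 691/2 (W = -½*(-691) = 691/2 ≈ 345.50)
E(-9)/W = -25/691/2 = -25*2/691 = -50/691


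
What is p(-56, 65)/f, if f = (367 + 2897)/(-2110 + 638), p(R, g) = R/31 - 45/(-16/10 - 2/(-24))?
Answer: -1807892/143871 ≈ -12.566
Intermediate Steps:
p(R, g) = 2700/91 + R/31 (p(R, g) = R*(1/31) - 45/(-16*1/10 - 2*(-1/24)) = R/31 - 45/(-8/5 + 1/12) = R/31 - 45/(-91/60) = R/31 - 45*(-60/91) = R/31 + 2700/91 = 2700/91 + R/31)
f = -51/23 (f = 3264/(-1472) = 3264*(-1/1472) = -51/23 ≈ -2.2174)
p(-56, 65)/f = (2700/91 + (1/31)*(-56))/(-51/23) = (2700/91 - 56/31)*(-23/51) = (78604/2821)*(-23/51) = -1807892/143871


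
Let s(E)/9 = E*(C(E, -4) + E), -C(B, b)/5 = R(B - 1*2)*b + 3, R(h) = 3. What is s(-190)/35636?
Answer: 123975/17818 ≈ 6.9579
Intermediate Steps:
C(B, b) = -15 - 15*b (C(B, b) = -5*(3*b + 3) = -5*(3 + 3*b) = -15 - 15*b)
s(E) = 9*E*(45 + E) (s(E) = 9*(E*((-15 - 15*(-4)) + E)) = 9*(E*((-15 + 60) + E)) = 9*(E*(45 + E)) = 9*E*(45 + E))
s(-190)/35636 = (9*(-190)*(45 - 190))/35636 = (9*(-190)*(-145))*(1/35636) = 247950*(1/35636) = 123975/17818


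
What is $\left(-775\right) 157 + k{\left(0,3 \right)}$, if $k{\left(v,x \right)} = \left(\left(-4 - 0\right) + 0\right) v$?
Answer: $-121675$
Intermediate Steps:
$k{\left(v,x \right)} = - 4 v$ ($k{\left(v,x \right)} = \left(\left(-4 + 0\right) + 0\right) v = \left(-4 + 0\right) v = - 4 v$)
$\left(-775\right) 157 + k{\left(0,3 \right)} = \left(-775\right) 157 - 0 = -121675 + 0 = -121675$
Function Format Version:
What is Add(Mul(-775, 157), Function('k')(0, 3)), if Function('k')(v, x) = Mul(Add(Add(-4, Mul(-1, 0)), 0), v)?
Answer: -121675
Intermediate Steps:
Function('k')(v, x) = Mul(-4, v) (Function('k')(v, x) = Mul(Add(Add(-4, 0), 0), v) = Mul(Add(-4, 0), v) = Mul(-4, v))
Add(Mul(-775, 157), Function('k')(0, 3)) = Add(Mul(-775, 157), Mul(-4, 0)) = Add(-121675, 0) = -121675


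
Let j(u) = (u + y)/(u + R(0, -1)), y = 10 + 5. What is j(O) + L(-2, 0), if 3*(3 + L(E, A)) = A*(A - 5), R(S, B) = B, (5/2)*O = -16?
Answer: -154/37 ≈ -4.1622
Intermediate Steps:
O = -32/5 (O = (⅖)*(-16) = -32/5 ≈ -6.4000)
y = 15
L(E, A) = -3 + A*(-5 + A)/3 (L(E, A) = -3 + (A*(A - 5))/3 = -3 + (A*(-5 + A))/3 = -3 + A*(-5 + A)/3)
j(u) = (15 + u)/(-1 + u) (j(u) = (u + 15)/(u - 1) = (15 + u)/(-1 + u))
j(O) + L(-2, 0) = (15 - 32/5)/(-1 - 32/5) + (-3 - 5/3*0 + (⅓)*0²) = (43/5)/(-37/5) + (-3 + 0 + (⅓)*0) = -5/37*43/5 + (-3 + 0 + 0) = -43/37 - 3 = -154/37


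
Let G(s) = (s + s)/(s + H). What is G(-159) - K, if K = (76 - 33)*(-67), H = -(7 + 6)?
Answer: 247925/86 ≈ 2882.8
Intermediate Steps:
H = -13 (H = -1*13 = -13)
K = -2881 (K = 43*(-67) = -2881)
G(s) = 2*s/(-13 + s) (G(s) = (s + s)/(s - 13) = (2*s)/(-13 + s) = 2*s/(-13 + s))
G(-159) - K = 2*(-159)/(-13 - 159) - 1*(-2881) = 2*(-159)/(-172) + 2881 = 2*(-159)*(-1/172) + 2881 = 159/86 + 2881 = 247925/86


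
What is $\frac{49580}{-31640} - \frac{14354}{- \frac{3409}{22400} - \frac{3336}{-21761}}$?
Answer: $- \frac{1581278263738647}{122752126} \approx -1.2882 \cdot 10^{7}$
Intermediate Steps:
$\frac{49580}{-31640} - \frac{14354}{- \frac{3409}{22400} - \frac{3336}{-21761}} = 49580 \left(- \frac{1}{31640}\right) - \frac{14354}{\left(-3409\right) \frac{1}{22400} - - \frac{3336}{21761}} = - \frac{2479}{1582} - \frac{14354}{- \frac{487}{3200} + \frac{3336}{21761}} = - \frac{2479}{1582} - \frac{14354}{\frac{77593}{69635200}} = - \frac{2479}{1582} - \frac{999543660800}{77593} = - \frac{1581278263738647}{122752126}$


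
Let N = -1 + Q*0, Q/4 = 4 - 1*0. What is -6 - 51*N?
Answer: 45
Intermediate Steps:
Q = 16 (Q = 4*(4 - 1*0) = 4*(4 + 0) = 4*4 = 16)
N = -1 (N = -1 + 16*0 = -1 + 0 = -1)
-6 - 51*N = -6 - 51*(-1) = -6 + 51 = 45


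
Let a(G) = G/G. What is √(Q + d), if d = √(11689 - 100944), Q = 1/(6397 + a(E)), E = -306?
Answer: √(6398 + 40934404*I*√89255)/6398 ≈ 12.222 + 12.222*I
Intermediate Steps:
a(G) = 1
Q = 1/6398 (Q = 1/(6397 + 1) = 1/6398 ≈ 0.00015630)
d = I*√89255 (d = √(-89255) = I*√89255 ≈ 298.76*I)
√(Q + d) = √(1/6398 + I*√89255)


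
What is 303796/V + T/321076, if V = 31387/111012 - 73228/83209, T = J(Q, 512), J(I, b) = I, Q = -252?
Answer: -32178966691685152533/63269239616351 ≈ -5.0860e+5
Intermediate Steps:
T = -252
V = -5517505853/9237197508 (V = 31387*(1/111012) - 73228*1/83209 = 31387/111012 - 73228/83209 = -5517505853/9237197508 ≈ -0.59731)
303796/V + T/321076 = 303796/(-5517505853/9237197508) - 252/321076 = 303796*(-9237197508/5517505853) - 252*1/321076 = -2806223654140368/5517505853 - 9/11467 = -32178966691685152533/63269239616351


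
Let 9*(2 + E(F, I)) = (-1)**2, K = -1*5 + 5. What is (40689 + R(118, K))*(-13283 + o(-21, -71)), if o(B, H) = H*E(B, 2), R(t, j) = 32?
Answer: -4818923140/9 ≈ -5.3544e+8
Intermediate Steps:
K = 0 (K = -5 + 5 = 0)
E(F, I) = -17/9 (E(F, I) = -2 + (1/9)*(-1)**2 = -2 + (1/9)*1 = -2 + 1/9 = -17/9)
o(B, H) = -17*H/9 (o(B, H) = H*(-17/9) = -17*H/9)
(40689 + R(118, K))*(-13283 + o(-21, -71)) = (40689 + 32)*(-13283 - 17/9*(-71)) = 40721*(-13283 + 1207/9) = 40721*(-118340/9) = -4818923140/9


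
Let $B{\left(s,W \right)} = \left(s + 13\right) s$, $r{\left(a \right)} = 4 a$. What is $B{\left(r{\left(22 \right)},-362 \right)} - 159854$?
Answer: $-150966$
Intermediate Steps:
$B{\left(s,W \right)} = s \left(13 + s\right)$ ($B{\left(s,W \right)} = \left(13 + s\right) s = s \left(13 + s\right)$)
$B{\left(r{\left(22 \right)},-362 \right)} - 159854 = 4 \cdot 22 \left(13 + 4 \cdot 22\right) - 159854 = 88 \left(13 + 88\right) - 159854 = 88 \cdot 101 - 159854 = 8888 - 159854 = -150966$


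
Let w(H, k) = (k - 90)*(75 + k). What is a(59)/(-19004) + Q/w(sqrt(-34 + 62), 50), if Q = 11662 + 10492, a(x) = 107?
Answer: -26346851/5938750 ≈ -4.4364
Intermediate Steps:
Q = 22154
w(H, k) = (-90 + k)*(75 + k)
a(59)/(-19004) + Q/w(sqrt(-34 + 62), 50) = 107/(-19004) + 22154/(-6750 + 50**2 - 15*50) = 107*(-1/19004) + 22154/(-6750 + 2500 - 750) = -107/19004 + 22154/(-5000) = -107/19004 + 22154*(-1/5000) = -107/19004 - 11077/2500 = -26346851/5938750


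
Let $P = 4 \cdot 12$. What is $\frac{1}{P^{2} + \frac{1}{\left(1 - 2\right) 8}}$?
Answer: $\frac{8}{18431} \approx 0.00043405$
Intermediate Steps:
$P = 48$
$\frac{1}{P^{2} + \frac{1}{\left(1 - 2\right) 8}} = \frac{1}{48^{2} + \frac{1}{\left(1 - 2\right) 8}} = \frac{1}{2304 + \frac{1}{\left(-1\right) 8}} = \frac{1}{2304 + \frac{1}{-8}} = \frac{1}{2304 - \frac{1}{8}} = \frac{1}{\frac{18431}{8}} = \frac{8}{18431}$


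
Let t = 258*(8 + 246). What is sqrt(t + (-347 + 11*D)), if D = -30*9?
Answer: sqrt(62215) ≈ 249.43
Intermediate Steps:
D = -270
t = 65532 (t = 258*254 = 65532)
sqrt(t + (-347 + 11*D)) = sqrt(65532 + (-347 + 11*(-270))) = sqrt(65532 + (-347 - 2970)) = sqrt(65532 - 3317) = sqrt(62215)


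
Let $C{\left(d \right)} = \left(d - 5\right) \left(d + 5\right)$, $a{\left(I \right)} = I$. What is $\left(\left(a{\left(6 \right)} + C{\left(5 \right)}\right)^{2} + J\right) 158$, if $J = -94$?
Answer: $-9164$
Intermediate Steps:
$C{\left(d \right)} = \left(-5 + d\right) \left(5 + d\right)$
$\left(\left(a{\left(6 \right)} + C{\left(5 \right)}\right)^{2} + J\right) 158 = \left(\left(6 - \left(25 - 5^{2}\right)\right)^{2} - 94\right) 158 = \left(\left(6 + \left(-25 + 25\right)\right)^{2} - 94\right) 158 = \left(\left(6 + 0\right)^{2} - 94\right) 158 = \left(6^{2} - 94\right) 158 = \left(36 - 94\right) 158 = \left(-58\right) 158 = -9164$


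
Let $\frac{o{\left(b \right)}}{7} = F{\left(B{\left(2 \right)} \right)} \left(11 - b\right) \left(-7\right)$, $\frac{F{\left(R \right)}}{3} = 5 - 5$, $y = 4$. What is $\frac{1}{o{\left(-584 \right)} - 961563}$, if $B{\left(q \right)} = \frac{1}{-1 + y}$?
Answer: $- \frac{1}{961563} \approx -1.04 \cdot 10^{-6}$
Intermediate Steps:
$B{\left(q \right)} = \frac{1}{3}$ ($B{\left(q \right)} = \frac{1}{-1 + 4} = \frac{1}{3}$)
$F{\left(R \right)} = 0$ ($F{\left(R \right)} = 3 \left(5 - 5\right) = 3 \cdot 0 = 0$)
$o{\left(b \right)} = 0$ ($o{\left(b \right)} = 7 \cdot 0 \left(11 - b\right) \left(-7\right) = 7 \cdot 0 \left(-7\right) = 7 \cdot 0 = 0$)
$\frac{1}{o{\left(-584 \right)} - 961563} = \frac{1}{0 - 961563} = \frac{1}{-961563} = - \frac{1}{961563}$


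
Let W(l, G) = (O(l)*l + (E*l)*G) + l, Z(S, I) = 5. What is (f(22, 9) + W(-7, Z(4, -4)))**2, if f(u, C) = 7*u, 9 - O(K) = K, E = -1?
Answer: 4900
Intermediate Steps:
O(K) = 9 - K
W(l, G) = l + l*(9 - l) - G*l (W(l, G) = ((9 - l)*l + (-l)*G) + l = (l*(9 - l) - G*l) + l = l + l*(9 - l) - G*l)
(f(22, 9) + W(-7, Z(4, -4)))**2 = (7*22 - 7*(10 - 1*5 - 1*(-7)))**2 = (154 - 7*(10 - 5 + 7))**2 = (154 - 7*12)**2 = (154 - 84)**2 = 70**2 = 4900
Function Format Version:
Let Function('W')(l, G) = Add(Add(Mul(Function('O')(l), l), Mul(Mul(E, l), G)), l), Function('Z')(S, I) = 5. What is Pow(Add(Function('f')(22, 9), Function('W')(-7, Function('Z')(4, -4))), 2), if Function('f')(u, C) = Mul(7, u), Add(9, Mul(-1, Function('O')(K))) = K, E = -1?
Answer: 4900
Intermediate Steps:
Function('O')(K) = Add(9, Mul(-1, K))
Function('W')(l, G) = Add(l, Mul(l, Add(9, Mul(-1, l))), Mul(-1, G, l)) (Function('W')(l, G) = Add(Add(Mul(Add(9, Mul(-1, l)), l), Mul(Mul(-1, l), G)), l) = Add(Add(Mul(l, Add(9, Mul(-1, l))), Mul(-1, G, l)), l) = Add(l, Mul(l, Add(9, Mul(-1, l))), Mul(-1, G, l)))
Pow(Add(Function('f')(22, 9), Function('W')(-7, Function('Z')(4, -4))), 2) = Pow(Add(Mul(7, 22), Mul(-7, Add(10, Mul(-1, 5), Mul(-1, -7)))), 2) = Pow(Add(154, Mul(-7, Add(10, -5, 7))), 2) = Pow(Add(154, Mul(-7, 12)), 2) = Pow(Add(154, -84), 2) = Pow(70, 2) = 4900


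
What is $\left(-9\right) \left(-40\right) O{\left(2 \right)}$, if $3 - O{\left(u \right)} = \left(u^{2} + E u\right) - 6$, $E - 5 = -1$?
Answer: $-1080$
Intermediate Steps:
$E = 4$ ($E = 5 - 1 = 4$)
$O{\left(u \right)} = 9 - u^{2} - 4 u$ ($O{\left(u \right)} = 3 - \left(\left(u^{2} + 4 u\right) - 6\right) = 3 - \left(-6 + u^{2} + 4 u\right) = 9 - u^{2} - 4 u$)
$\left(-9\right) \left(-40\right) O{\left(2 \right)} = \left(-9\right) \left(-40\right) \left(9 - 2^{2} - 8\right) = 360 \left(9 - 4 - 8\right) = 360 \left(-3\right) = -1080$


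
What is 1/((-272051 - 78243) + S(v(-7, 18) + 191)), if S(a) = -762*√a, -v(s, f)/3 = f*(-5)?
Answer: -175147/61219104776 + 381*√461/61219104776 ≈ -2.7274e-6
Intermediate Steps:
v(s, f) = 15*f (v(s, f) = -3*f*(-5) = -(-15)*f = 15*f)
1/((-272051 - 78243) + S(v(-7, 18) + 191)) = 1/((-272051 - 78243) - 762*√(15*18 + 191)) = 1/(-350294 - 762*√(270 + 191)) = 1/(-350294 - 762*√461)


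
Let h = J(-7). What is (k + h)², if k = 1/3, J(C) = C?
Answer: 400/9 ≈ 44.444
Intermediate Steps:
k = ⅓ ≈ 0.33333
h = -7
(k + h)² = (⅓ - 7)² = (-20/3)² = 400/9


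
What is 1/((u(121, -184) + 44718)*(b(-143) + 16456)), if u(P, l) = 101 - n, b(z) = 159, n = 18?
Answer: 1/744368615 ≈ 1.3434e-9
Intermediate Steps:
u(P, l) = 83 (u(P, l) = 101 - 1*18 = 101 - 18 = 83)
1/((u(121, -184) + 44718)*(b(-143) + 16456)) = 1/((83 + 44718)*(159 + 16456)) = 1/(44801*16615) = 1/744368615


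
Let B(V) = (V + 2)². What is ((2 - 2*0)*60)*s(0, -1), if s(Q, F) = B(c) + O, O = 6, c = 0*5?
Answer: 1200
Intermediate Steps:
c = 0
B(V) = (2 + V)²
s(Q, F) = 10 (s(Q, F) = (2 + 0)² + 6 = 2² + 6 = 4 + 6 = 10)
((2 - 2*0)*60)*s(0, -1) = ((2 - 2*0)*60)*10 = ((2 + 0)*60)*10 = (2*60)*10 = 120*10 = 1200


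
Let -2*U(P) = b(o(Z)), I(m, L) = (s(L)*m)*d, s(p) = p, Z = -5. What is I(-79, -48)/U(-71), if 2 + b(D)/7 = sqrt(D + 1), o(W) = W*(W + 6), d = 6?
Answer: 11376/7 + 11376*I/7 ≈ 1625.1 + 1625.1*I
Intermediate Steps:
o(W) = W*(6 + W)
I(m, L) = 6*L*m (I(m, L) = (L*m)*6 = 6*L*m)
b(D) = -14 + 7*sqrt(1 + D) (b(D) = -14 + 7*sqrt(D + 1) = -14 + 7*sqrt(1 + D))
U(P) = 7 - 7*I (U(P) = -(-14 + 7*sqrt(1 - 5*(6 - 5)))/2 = -(-14 + 7*sqrt(1 - 5*1))/2 = -(-14 + 7*sqrt(1 - 5))/2 = -(-14 + 7*sqrt(-4))/2 = -(-14 + 7*(2*I))/2 = -(-14 + 14*I)/2 = 7 - 7*I)
I(-79, -48)/U(-71) = (6*(-48)*(-79))/(7 - 7*I) = 22752*((7 + 7*I)/98) = 11376*(7 + 7*I)/49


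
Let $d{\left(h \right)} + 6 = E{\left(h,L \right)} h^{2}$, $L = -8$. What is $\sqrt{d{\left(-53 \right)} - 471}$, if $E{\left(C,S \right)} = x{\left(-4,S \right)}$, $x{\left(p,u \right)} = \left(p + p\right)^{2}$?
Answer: $\sqrt{179299} \approx 423.44$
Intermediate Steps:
$x{\left(p,u \right)} = 4 p^{2}$ ($x{\left(p,u \right)} = \left(2 p\right)^{2} = 4 p^{2}$)
$E{\left(C,S \right)} = 64$ ($E{\left(C,S \right)} = 4 \left(-4\right)^{2} = 4 \cdot 16 = 64$)
$d{\left(h \right)} = -6 + 64 h^{2}$
$\sqrt{d{\left(-53 \right)} - 471} = \sqrt{\left(-6 + 64 \left(-53\right)^{2}\right) - 471} = \sqrt{\left(-6 + 64 \cdot 2809\right) - 471} = \sqrt{\left(-6 + 179776\right) - 471} = \sqrt{179770 - 471} = \sqrt{179299}$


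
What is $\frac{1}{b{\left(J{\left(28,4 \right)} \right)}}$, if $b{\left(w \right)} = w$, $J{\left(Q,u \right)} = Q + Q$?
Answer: $\frac{1}{56} \approx 0.017857$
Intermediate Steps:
$J{\left(Q,u \right)} = 2 Q$
$\frac{1}{b{\left(J{\left(28,4 \right)} \right)}} = \frac{1}{2 \cdot 28} = \frac{1}{56}$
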